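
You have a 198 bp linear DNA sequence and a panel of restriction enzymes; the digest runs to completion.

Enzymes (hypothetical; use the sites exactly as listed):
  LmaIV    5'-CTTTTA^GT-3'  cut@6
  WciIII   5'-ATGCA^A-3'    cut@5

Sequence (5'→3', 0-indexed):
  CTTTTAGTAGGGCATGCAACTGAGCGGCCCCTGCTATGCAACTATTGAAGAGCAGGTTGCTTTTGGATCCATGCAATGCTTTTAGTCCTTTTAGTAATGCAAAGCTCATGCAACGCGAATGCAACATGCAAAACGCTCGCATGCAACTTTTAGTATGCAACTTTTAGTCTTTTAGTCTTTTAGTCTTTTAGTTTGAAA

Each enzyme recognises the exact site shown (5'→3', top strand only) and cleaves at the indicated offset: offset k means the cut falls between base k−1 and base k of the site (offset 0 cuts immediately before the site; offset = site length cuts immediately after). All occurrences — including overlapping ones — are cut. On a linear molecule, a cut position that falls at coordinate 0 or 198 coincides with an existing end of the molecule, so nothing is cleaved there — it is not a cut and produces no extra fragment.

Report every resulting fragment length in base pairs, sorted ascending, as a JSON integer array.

Per-enzyme occurrences:
  LmaIV CTTTTAGT/6: at [0, 78, 87, 146, 160, 168, 176, 184] ⇒ [6, 84, 93, 152, 166, 174, 182, 190]
  WciIII ATGCAA/5: at [13, 35, 70, 96, 107, 118, 125, 140, 154] ⇒ [18, 40, 75, 101, 112, 123, 130, 145, 159]

Pooled cuts: [6, 18, 40, 75, 84, 93, 101, 112, 123, 130, 145, 152, 159, 166, 174, 182, 190]

Fragments:
  [0,6): 6 bp
  [6,18): 12 bp
  [18,40): 22 bp
  [40,75): 35 bp
  [75,84): 9 bp
  [84,93): 9 bp
  [93,101): 8 bp
  [101,112): 11 bp
  [112,123): 11 bp
  [123,130): 7 bp
  [130,145): 15 bp
  [145,152): 7 bp
  [152,159): 7 bp
  [159,166): 7 bp
  [166,174): 8 bp
  [174,182): 8 bp
  [182,190): 8 bp
  [190,198): 8 bp

[6,7,7,7,7,8,8,8,8,8,9,9,11,11,12,15,22,35]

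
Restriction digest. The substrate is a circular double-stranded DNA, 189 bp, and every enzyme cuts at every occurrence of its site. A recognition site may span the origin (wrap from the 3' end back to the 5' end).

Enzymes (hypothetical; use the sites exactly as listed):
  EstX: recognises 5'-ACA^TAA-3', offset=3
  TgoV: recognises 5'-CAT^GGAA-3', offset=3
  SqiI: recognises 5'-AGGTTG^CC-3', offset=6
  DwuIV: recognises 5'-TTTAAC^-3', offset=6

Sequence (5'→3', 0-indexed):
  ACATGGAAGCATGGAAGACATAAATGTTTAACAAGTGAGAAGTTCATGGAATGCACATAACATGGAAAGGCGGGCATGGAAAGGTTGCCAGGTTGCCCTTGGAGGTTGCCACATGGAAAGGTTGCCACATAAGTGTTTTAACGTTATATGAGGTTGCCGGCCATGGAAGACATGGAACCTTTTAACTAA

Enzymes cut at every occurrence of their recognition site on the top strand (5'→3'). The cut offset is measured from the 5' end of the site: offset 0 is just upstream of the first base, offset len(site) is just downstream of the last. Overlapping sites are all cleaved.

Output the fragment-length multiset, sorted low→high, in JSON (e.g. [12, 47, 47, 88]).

Per-enzyme occurrences:
  EstX (ACATAA, off=3): starts [17, 54, 126] → cuts [20, 57, 129]
  TgoV (CATGGAA, off=3): starts [1, 9, 44, 60, 74, 111, 161, 170] → cuts [4, 12, 47, 63, 77, 114, 164, 173]
  SqiI (AGGTTGCC, off=6): starts [81, 89, 102, 118, 150] → cuts [87, 95, 108, 124, 156]
  DwuIV (TTTAAC, off=6): starts [26, 136, 180] → cuts [32, 142, 186]

Pooled cuts: [4, 12, 20, 32, 47, 57, 63, 77, 87, 95, 108, 114, 124, 129, 142, 156, 164, 173, 186]

Fragment lengths:
  4→12: 8 bp
  12→20: 8 bp
  20→32: 12 bp
  32→47: 15 bp
  47→57: 10 bp
  57→63: 6 bp
  63→77: 14 bp
  77→87: 10 bp
  87→95: 8 bp
  95→108: 13 bp
  108→114: 6 bp
  114→124: 10 bp
  124→129: 5 bp
  129→142: 13 bp
  142→156: 14 bp
  156→164: 8 bp
  164→173: 9 bp
  173→186: 13 bp
  186→4 (wrap): 189-186+4 = 7 bp

[5,6,6,7,8,8,8,8,9,10,10,10,12,13,13,13,14,14,15]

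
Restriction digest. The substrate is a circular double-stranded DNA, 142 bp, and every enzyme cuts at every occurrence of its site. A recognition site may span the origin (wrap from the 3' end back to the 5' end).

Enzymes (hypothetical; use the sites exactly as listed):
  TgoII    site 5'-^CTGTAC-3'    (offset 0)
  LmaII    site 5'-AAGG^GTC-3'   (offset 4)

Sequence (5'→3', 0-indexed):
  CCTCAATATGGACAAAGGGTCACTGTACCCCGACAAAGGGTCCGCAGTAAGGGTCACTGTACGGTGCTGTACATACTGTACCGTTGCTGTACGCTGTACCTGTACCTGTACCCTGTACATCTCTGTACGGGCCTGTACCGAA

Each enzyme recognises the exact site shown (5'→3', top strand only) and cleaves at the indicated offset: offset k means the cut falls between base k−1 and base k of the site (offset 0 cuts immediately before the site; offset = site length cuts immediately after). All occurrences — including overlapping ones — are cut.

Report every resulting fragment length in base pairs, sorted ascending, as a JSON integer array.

[4,4,6,6,7,7,9,10,10,10,11,13,17,28]

Per-enzyme occurrences:
  TgoII CTGTAC/0: at [22, 56, 66, 75, 86, 93, 99, 105, 112, 122, 132] ⇒ [22, 56, 66, 75, 86, 93, 99, 105, 112, 122, 132]
  LmaII AAGGGTC/4: at [14, 35, 48] ⇒ [18, 39, 52]

All cut coordinates (distinct, sorted): [18, 22, 39, 52, 56, 66, 75, 86, 93, 99, 105, 112, 122, 132]

Fragments:
  18→22: 4 bp
  22→39: 17 bp
  39→52: 13 bp
  52→56: 4 bp
  56→66: 10 bp
  66→75: 9 bp
  75→86: 11 bp
  86→93: 7 bp
  93→99: 6 bp
  99→105: 6 bp
  105→112: 7 bp
  112→122: 10 bp
  122→132: 10 bp
  132→18 (wrap): 142-132+18 = 28 bp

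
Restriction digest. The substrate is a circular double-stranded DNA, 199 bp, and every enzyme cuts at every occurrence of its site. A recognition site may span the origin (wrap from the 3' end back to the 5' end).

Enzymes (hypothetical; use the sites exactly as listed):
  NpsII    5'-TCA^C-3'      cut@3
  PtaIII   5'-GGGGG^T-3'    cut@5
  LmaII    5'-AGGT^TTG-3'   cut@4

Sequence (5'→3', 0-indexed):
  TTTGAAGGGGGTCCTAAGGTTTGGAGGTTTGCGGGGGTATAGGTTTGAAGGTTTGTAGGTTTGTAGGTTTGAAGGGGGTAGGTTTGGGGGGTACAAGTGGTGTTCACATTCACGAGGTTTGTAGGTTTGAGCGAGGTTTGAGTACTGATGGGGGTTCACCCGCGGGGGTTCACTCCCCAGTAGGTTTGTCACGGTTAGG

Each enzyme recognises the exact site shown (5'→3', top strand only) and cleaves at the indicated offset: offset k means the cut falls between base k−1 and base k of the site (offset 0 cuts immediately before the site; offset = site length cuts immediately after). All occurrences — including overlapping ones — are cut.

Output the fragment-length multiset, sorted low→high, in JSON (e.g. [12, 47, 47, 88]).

Scan for sites:
  NpsII (TCAC, off=3): starts [103, 109, 155, 169, 188] → cuts [106, 112, 158, 172, 191]
  PtaIII (GGGGGT, off=5): starts [6, 32, 73, 86, 149, 163] → cuts [11, 37, 78, 91, 154, 168]
  LmaII (AGGTTTG, off=4): starts [16, 24, 40, 48, 56, 64, 79, 114, 122, 133, 181, 196] → cuts [1, 20, 28, 44, 52, 60, 68, 83, 118, 126, 137, 185]

All cut coordinates (distinct, sorted): [1, 11, 20, 28, 37, 44, 52, 60, 68, 78, 83, 91, 106, 112, 118, 126, 137, 154, 158, 168, 172, 185, 191]

Fragment lengths:
  1→11: 10 bp
  11→20: 9 bp
  20→28: 8 bp
  28→37: 9 bp
  37→44: 7 bp
  44→52: 8 bp
  52→60: 8 bp
  60→68: 8 bp
  68→78: 10 bp
  78→83: 5 bp
  83→91: 8 bp
  91→106: 15 bp
  106→112: 6 bp
  112→118: 6 bp
  118→126: 8 bp
  126→137: 11 bp
  137→154: 17 bp
  154→158: 4 bp
  158→168: 10 bp
  168→172: 4 bp
  172→185: 13 bp
  185→191: 6 bp
  191→1 (wrap): 199-191+1 = 9 bp

[4,4,5,6,6,6,7,8,8,8,8,8,8,9,9,9,10,10,10,11,13,15,17]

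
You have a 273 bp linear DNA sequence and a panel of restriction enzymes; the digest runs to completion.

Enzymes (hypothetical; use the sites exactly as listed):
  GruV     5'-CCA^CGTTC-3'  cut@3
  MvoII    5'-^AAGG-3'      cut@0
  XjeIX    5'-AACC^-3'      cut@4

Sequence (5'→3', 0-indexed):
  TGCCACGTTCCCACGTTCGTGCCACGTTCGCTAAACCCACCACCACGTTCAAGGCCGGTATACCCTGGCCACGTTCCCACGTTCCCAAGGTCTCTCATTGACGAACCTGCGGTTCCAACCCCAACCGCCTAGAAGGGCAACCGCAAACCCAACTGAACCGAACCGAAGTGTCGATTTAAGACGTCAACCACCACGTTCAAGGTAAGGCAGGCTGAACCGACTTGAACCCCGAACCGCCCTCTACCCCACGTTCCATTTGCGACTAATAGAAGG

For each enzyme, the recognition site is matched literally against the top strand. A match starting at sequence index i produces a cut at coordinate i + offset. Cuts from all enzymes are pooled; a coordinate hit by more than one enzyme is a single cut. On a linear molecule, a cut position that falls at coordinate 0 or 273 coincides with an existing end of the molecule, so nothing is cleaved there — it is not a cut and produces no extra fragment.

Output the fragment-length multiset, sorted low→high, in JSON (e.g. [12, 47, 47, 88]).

[4,4,5,5,5,5,5,6,6,7,7,7,8,8,8,10,10,10,11,13,13,13,15,21,21,21,25]

Scan for sites:
  GruV (CCACGTTC, off=3): starts [2, 10, 21, 42, 68, 76, 190, 245] → cuts [5, 13, 24, 45, 71, 79, 193, 248]
  MvoII (AAGG, off=0): starts [50, 86, 132, 198, 203, 269] → cuts [50, 86, 132, 198, 203, 269]
  XjeIX (AACC, off=4): starts [33, 103, 116, 122, 138, 145, 155, 160, 185, 214, 224, 231] → cuts [37, 107, 120, 126, 142, 149, 159, 164, 189, 218, 228, 235]

Pooled cuts: [5, 13, 24, 37, 45, 50, 71, 79, 86, 107, 120, 126, 132, 142, 149, 159, 164, 189, 193, 198, 203, 218, 228, 235, 248, 269]

Fragments:
  [0,5): 5 bp
  [5,13): 8 bp
  [13,24): 11 bp
  [24,37): 13 bp
  [37,45): 8 bp
  [45,50): 5 bp
  [50,71): 21 bp
  [71,79): 8 bp
  [79,86): 7 bp
  [86,107): 21 bp
  [107,120): 13 bp
  [120,126): 6 bp
  [126,132): 6 bp
  [132,142): 10 bp
  [142,149): 7 bp
  [149,159): 10 bp
  [159,164): 5 bp
  [164,189): 25 bp
  [189,193): 4 bp
  [193,198): 5 bp
  [198,203): 5 bp
  [203,218): 15 bp
  [218,228): 10 bp
  [228,235): 7 bp
  [235,248): 13 bp
  [248,269): 21 bp
  [269,273): 4 bp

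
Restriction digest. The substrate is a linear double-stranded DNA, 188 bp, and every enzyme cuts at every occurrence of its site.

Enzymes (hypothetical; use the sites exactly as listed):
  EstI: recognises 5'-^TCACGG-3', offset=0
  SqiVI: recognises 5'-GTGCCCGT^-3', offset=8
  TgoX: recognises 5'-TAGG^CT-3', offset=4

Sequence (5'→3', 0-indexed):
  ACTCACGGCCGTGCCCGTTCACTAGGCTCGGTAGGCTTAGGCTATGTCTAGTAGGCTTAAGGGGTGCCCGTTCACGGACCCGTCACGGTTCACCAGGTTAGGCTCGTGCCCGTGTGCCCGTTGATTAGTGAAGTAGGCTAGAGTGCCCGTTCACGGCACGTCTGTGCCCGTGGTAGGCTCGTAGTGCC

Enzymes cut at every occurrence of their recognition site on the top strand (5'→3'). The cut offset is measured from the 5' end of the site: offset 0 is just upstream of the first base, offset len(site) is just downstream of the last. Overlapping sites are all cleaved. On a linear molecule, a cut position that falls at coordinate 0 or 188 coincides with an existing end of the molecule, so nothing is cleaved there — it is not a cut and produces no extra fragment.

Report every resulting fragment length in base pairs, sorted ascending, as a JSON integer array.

[2,6,6,8,8,9,11,11,11,13,14,16,16,16,20,21]

Scan for sites:
  EstI TCACGG/0: at [2, 71, 82, 150] ⇒ [2, 71, 82, 150]
  SqiVI GTGCCCGT/8: at [10, 63, 105, 113, 142, 163] ⇒ [18, 71, 113, 121, 150, 171]
  TgoX TAGGCT/4: at [22, 31, 37, 51, 98, 133, 173] ⇒ [26, 35, 41, 55, 102, 137, 177]

All cut coordinates (distinct, sorted): [2, 18, 26, 35, 41, 55, 71, 82, 102, 113, 121, 137, 150, 171, 177]

Fragments:
  [0,2): 2 bp
  [2,18): 16 bp
  [18,26): 8 bp
  [26,35): 9 bp
  [35,41): 6 bp
  [41,55): 14 bp
  [55,71): 16 bp
  [71,82): 11 bp
  [82,102): 20 bp
  [102,113): 11 bp
  [113,121): 8 bp
  [121,137): 16 bp
  [137,150): 13 bp
  [150,171): 21 bp
  [171,177): 6 bp
  [177,188): 11 bp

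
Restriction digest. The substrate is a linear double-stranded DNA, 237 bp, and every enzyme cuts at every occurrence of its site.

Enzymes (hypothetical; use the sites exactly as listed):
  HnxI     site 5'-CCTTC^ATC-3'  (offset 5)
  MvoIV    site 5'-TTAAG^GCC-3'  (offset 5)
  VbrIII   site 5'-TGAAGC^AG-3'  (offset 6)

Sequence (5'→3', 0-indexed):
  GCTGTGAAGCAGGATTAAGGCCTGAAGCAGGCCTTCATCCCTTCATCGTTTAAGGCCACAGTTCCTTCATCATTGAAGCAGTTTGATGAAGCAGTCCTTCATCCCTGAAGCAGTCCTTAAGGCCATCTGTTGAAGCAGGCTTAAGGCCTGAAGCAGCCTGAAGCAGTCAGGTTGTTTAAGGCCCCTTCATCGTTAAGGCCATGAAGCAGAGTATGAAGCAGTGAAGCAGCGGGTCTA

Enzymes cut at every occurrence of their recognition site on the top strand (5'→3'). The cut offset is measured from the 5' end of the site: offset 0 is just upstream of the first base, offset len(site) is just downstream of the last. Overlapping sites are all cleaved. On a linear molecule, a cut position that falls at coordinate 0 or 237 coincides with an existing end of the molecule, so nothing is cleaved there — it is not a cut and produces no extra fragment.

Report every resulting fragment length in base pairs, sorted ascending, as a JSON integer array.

[8,8,8,8,8,9,9,9,9,9,10,10,10,10,10,10,11,11,12,13,14,15,16]

Scan for sites:
  HnxI CCTTCATC/5: at [31, 39, 63, 95, 183] ⇒ [36, 44, 68, 100, 188]
  MvoIV TTAAGGCC/5: at [14, 49, 116, 140, 175, 192] ⇒ [19, 54, 121, 145, 180, 197]
  VbrIII TGAAGCAG/6: at [4, 22, 73, 86, 105, 130, 148, 158, 201, 213, 221] ⇒ [10, 28, 79, 92, 111, 136, 154, 164, 207, 219, 227]

Pooled cuts: [10, 19, 28, 36, 44, 54, 68, 79, 92, 100, 111, 121, 136, 145, 154, 164, 180, 188, 197, 207, 219, 227]

Fragment lengths:
  [0,10): 10 bp
  [10,19): 9 bp
  [19,28): 9 bp
  [28,36): 8 bp
  [36,44): 8 bp
  [44,54): 10 bp
  [54,68): 14 bp
  [68,79): 11 bp
  [79,92): 13 bp
  [92,100): 8 bp
  [100,111): 11 bp
  [111,121): 10 bp
  [121,136): 15 bp
  [136,145): 9 bp
  [145,154): 9 bp
  [154,164): 10 bp
  [164,180): 16 bp
  [180,188): 8 bp
  [188,197): 9 bp
  [197,207): 10 bp
  [207,219): 12 bp
  [219,227): 8 bp
  [227,237): 10 bp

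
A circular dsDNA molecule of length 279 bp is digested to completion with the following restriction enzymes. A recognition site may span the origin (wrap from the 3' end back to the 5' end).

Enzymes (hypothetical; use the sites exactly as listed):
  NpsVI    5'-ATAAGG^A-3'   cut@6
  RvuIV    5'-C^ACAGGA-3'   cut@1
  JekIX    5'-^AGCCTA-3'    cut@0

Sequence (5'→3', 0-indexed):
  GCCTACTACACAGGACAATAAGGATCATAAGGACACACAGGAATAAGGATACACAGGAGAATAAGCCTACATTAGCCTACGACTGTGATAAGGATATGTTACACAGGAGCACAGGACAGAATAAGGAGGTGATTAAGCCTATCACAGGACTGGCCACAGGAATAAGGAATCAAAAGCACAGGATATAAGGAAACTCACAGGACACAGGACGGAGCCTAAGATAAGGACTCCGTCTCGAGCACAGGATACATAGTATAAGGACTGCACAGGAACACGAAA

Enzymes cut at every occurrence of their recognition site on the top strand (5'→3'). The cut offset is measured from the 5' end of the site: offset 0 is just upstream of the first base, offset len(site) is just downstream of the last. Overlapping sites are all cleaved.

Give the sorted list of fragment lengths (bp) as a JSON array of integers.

Per-enzyme occurrences:
  NpsVI ATAAGGA/6: at [17, 26, 42, 87, 120, 161, 184, 220, 254] ⇒ [23, 32, 48, 93, 126, 167, 190, 226, 260]
  RvuIV CACAGGA/1: at [8, 35, 51, 101, 109, 142, 154, 176, 195, 202, 239, 264] ⇒ [9, 36, 52, 102, 110, 143, 155, 177, 196, 203, 240, 265]
  JekIX AGCCTA/0: at [63, 73, 135, 212, 278] ⇒ [63, 73, 135, 212, 278]

All cut coordinates (distinct, sorted): [9, 23, 32, 36, 48, 52, 63, 73, 93, 102, 110, 126, 135, 143, 155, 167, 177, 190, 196, 203, 212, 226, 240, 260, 265, 278]

Fragment lengths:
  9→23: 14 bp
  23→32: 9 bp
  32→36: 4 bp
  36→48: 12 bp
  48→52: 4 bp
  52→63: 11 bp
  63→73: 10 bp
  73→93: 20 bp
  93→102: 9 bp
  102→110: 8 bp
  110→126: 16 bp
  126→135: 9 bp
  135→143: 8 bp
  143→155: 12 bp
  155→167: 12 bp
  167→177: 10 bp
  177→190: 13 bp
  190→196: 6 bp
  196→203: 7 bp
  203→212: 9 bp
  212→226: 14 bp
  226→240: 14 bp
  240→260: 20 bp
  260→265: 5 bp
  265→278: 13 bp
  278→9 (wrap): 279-278+9 = 10 bp

[4,4,5,6,7,8,8,9,9,9,9,10,10,10,11,12,12,12,13,13,14,14,14,16,20,20]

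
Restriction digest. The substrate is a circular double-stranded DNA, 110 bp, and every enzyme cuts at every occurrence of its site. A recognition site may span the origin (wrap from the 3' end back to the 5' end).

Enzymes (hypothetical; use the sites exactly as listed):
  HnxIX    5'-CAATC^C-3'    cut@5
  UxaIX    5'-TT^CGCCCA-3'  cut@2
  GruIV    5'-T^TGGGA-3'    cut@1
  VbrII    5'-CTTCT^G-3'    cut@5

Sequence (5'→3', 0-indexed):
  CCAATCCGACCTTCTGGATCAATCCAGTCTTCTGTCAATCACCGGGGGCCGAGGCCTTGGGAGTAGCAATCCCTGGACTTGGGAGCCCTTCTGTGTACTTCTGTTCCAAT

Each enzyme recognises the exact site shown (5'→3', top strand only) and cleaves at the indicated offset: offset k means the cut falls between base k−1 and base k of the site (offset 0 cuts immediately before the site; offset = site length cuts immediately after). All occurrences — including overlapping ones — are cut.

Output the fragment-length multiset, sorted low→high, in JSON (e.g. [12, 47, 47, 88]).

Scan for sites:
  HnxIX CAATCC/5: at [1, 19, 66, 106] ⇒ [1, 6, 24, 71]
  UxaIX (TTCGCCCA, off=2): no sites
  GruIV TTGGGA/1: at [56, 78] ⇒ [57, 79]
  VbrII CTTCTG/5: at [10, 28, 87, 97] ⇒ [15, 33, 92, 102]

All cut coordinates (distinct, sorted): [1, 6, 15, 24, 33, 57, 71, 79, 92, 102]

Fragment lengths:
  1→6: 5 bp
  6→15: 9 bp
  15→24: 9 bp
  24→33: 9 bp
  33→57: 24 bp
  57→71: 14 bp
  71→79: 8 bp
  79→92: 13 bp
  92→102: 10 bp
  102→1 (wrap): 110-102+1 = 9 bp

[5,8,9,9,9,9,10,13,14,24]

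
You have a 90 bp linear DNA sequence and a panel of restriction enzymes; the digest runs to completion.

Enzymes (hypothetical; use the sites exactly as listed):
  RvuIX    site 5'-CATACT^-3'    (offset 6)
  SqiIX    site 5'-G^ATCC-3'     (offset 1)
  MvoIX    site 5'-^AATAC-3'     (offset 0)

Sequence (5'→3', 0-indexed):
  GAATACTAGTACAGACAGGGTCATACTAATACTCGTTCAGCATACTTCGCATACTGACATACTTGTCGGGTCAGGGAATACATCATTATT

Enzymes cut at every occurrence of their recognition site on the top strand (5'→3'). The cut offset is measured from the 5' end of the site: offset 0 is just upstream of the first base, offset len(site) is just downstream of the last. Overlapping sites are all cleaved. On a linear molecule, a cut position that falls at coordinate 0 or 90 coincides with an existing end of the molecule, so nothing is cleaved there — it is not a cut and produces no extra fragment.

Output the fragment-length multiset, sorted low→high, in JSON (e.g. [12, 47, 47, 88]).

Site scan:
  RvuIX CATACT/6: at [21, 40, 49, 57] ⇒ [27, 46, 55, 63]
  SqiIX (GATCC, off=1): no sites
  MvoIX AATAC/0: at [1, 27, 76] ⇒ [1, 27, 76]

Pooled cuts: [1, 27, 46, 55, 63, 76]

Fragments:
  [0,1): 1 bp
  [1,27): 26 bp
  [27,46): 19 bp
  [46,55): 9 bp
  [55,63): 8 bp
  [63,76): 13 bp
  [76,90): 14 bp

[1,8,9,13,14,19,26]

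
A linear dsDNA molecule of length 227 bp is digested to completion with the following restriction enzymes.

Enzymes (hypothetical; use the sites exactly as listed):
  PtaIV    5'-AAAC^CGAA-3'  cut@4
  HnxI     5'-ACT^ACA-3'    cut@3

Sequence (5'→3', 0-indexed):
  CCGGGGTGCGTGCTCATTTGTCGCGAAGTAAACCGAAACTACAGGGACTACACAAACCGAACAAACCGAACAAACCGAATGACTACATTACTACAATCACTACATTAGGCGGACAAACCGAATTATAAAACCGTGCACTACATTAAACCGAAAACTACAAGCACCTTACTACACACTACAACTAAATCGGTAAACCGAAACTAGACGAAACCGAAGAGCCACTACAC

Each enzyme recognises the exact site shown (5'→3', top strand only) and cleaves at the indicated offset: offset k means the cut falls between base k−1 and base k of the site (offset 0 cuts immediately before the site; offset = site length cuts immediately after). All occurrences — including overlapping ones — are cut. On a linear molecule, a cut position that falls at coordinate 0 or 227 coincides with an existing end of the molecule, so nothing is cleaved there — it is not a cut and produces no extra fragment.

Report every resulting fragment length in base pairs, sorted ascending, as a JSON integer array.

Per-enzyme occurrences:
  PtaIV AAACCGAA/4: at [29, 53, 62, 71, 114, 144, 191, 207] ⇒ [33, 57, 66, 75, 118, 148, 195, 211]
  HnxI ACTACA/3: at [37, 46, 81, 89, 98, 136, 153, 167, 174, 220] ⇒ [40, 49, 84, 92, 101, 139, 156, 170, 177, 223]

All cut coordinates (distinct, sorted): [33, 40, 49, 57, 66, 75, 84, 92, 101, 118, 139, 148, 156, 170, 177, 195, 211, 223]

Fragments:
  [0,33): 33 bp
  [33,40): 7 bp
  [40,49): 9 bp
  [49,57): 8 bp
  [57,66): 9 bp
  [66,75): 9 bp
  [75,84): 9 bp
  [84,92): 8 bp
  [92,101): 9 bp
  [101,118): 17 bp
  [118,139): 21 bp
  [139,148): 9 bp
  [148,156): 8 bp
  [156,170): 14 bp
  [170,177): 7 bp
  [177,195): 18 bp
  [195,211): 16 bp
  [211,223): 12 bp
  [223,227): 4 bp

[4,7,7,8,8,8,9,9,9,9,9,9,12,14,16,17,18,21,33]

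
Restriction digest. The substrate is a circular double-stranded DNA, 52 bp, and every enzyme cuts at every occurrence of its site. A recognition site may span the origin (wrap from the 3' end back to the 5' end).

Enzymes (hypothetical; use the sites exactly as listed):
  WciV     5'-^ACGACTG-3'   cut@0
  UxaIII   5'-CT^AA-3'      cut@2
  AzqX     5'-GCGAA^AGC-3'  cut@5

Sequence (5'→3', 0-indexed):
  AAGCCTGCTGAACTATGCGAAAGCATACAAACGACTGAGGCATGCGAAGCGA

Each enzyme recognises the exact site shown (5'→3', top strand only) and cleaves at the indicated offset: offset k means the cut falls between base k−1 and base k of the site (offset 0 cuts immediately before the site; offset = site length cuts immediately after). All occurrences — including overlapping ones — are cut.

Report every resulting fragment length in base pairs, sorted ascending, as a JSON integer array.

[9,20,23]

Scan for sites:
  WciV (ACGACTG, off=0): starts [30] → cuts [30]
  UxaIII (CTAA, off=2): no sites
  AzqX (GCGAAAGC, off=5): starts [16, 48] → cuts [1, 21]

Pooled cuts: [1, 21, 30]

Fragments:
  1→21: 20 bp
  21→30: 9 bp
  30→1 (wrap): 52-30+1 = 23 bp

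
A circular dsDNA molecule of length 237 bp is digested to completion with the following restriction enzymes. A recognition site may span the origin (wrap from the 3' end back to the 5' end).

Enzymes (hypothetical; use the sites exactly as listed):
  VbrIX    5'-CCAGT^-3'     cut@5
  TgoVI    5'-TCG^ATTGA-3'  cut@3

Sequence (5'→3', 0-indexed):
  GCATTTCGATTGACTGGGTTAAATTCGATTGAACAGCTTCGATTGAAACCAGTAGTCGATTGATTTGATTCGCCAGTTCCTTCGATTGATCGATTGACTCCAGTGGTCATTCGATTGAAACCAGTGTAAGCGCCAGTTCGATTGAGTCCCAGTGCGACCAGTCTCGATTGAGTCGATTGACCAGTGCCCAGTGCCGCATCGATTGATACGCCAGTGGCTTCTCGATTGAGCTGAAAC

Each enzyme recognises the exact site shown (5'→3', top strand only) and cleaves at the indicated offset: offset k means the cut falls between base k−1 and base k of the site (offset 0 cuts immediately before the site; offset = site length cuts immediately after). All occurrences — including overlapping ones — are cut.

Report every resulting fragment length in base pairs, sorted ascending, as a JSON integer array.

Scan for sites:
  VbrIX CCAGT/5: at [48, 72, 99, 120, 132, 148, 157, 180, 187, 210] ⇒ [53, 77, 104, 125, 137, 153, 162, 185, 192, 215]
  TgoVI TCGATTGA/3: at [5, 24, 38, 55, 81, 89, 110, 137, 163, 172, 198, 221] ⇒ [8, 27, 41, 58, 84, 92, 113, 140, 166, 175, 201, 224]

All cut coordinates (distinct, sorted): [8, 27, 41, 53, 58, 77, 84, 92, 104, 113, 125, 137, 140, 153, 162, 166, 175, 185, 192, 201, 215, 224]

Fragments:
  8→27: 19 bp
  27→41: 14 bp
  41→53: 12 bp
  53→58: 5 bp
  58→77: 19 bp
  77→84: 7 bp
  84→92: 8 bp
  92→104: 12 bp
  104→113: 9 bp
  113→125: 12 bp
  125→137: 12 bp
  137→140: 3 bp
  140→153: 13 bp
  153→162: 9 bp
  162→166: 4 bp
  166→175: 9 bp
  175→185: 10 bp
  185→192: 7 bp
  192→201: 9 bp
  201→215: 14 bp
  215→224: 9 bp
  224→8 (wrap): 237-224+8 = 21 bp

[3,4,5,7,7,8,9,9,9,9,9,10,12,12,12,12,13,14,14,19,19,21]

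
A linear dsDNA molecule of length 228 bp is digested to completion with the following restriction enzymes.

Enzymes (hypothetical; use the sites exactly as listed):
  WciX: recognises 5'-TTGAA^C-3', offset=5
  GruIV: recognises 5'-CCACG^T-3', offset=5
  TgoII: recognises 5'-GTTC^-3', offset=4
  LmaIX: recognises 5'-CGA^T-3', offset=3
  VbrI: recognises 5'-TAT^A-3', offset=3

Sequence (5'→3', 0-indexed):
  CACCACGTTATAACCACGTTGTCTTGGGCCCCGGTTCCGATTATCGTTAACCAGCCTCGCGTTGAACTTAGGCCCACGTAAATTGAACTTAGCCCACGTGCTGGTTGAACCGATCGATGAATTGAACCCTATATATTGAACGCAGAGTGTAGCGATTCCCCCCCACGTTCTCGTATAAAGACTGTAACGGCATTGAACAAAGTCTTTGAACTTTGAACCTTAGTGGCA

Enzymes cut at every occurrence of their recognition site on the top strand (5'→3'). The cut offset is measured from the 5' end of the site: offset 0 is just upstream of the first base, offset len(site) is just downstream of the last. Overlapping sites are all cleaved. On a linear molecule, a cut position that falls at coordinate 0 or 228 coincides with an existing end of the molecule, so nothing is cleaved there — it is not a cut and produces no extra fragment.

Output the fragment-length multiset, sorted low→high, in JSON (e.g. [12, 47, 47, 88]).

Scan for sites:
  WciX TTGAAC/5: at [61, 82, 104, 121, 135, 192, 205, 212] ⇒ [66, 87, 109, 126, 140, 197, 210, 217]
  GruIV CCACGT/5: at [2, 13, 73, 93, 162] ⇒ [7, 18, 78, 98, 167]
  TgoII GTTC/4: at [33, 166] ⇒ [37, 170]
  LmaIX CGAT/3: at [37, 110, 114, 152] ⇒ [40, 113, 117, 155]
  VbrI TATA/3: at [8, 129, 131, 173] ⇒ [11, 132, 134, 176]

Pooled cuts: [7, 11, 18, 37, 40, 66, 78, 87, 98, 109, 113, 117, 126, 132, 134, 140, 155, 167, 170, 176, 197, 210, 217]

Fragment lengths:
  [0,7): 7 bp
  [7,11): 4 bp
  [11,18): 7 bp
  [18,37): 19 bp
  [37,40): 3 bp
  [40,66): 26 bp
  [66,78): 12 bp
  [78,87): 9 bp
  [87,98): 11 bp
  [98,109): 11 bp
  [109,113): 4 bp
  [113,117): 4 bp
  [117,126): 9 bp
  [126,132): 6 bp
  [132,134): 2 bp
  [134,140): 6 bp
  [140,155): 15 bp
  [155,167): 12 bp
  [167,170): 3 bp
  [170,176): 6 bp
  [176,197): 21 bp
  [197,210): 13 bp
  [210,217): 7 bp
  [217,228): 11 bp

[2,3,3,4,4,4,6,6,6,7,7,7,9,9,11,11,11,12,12,13,15,19,21,26]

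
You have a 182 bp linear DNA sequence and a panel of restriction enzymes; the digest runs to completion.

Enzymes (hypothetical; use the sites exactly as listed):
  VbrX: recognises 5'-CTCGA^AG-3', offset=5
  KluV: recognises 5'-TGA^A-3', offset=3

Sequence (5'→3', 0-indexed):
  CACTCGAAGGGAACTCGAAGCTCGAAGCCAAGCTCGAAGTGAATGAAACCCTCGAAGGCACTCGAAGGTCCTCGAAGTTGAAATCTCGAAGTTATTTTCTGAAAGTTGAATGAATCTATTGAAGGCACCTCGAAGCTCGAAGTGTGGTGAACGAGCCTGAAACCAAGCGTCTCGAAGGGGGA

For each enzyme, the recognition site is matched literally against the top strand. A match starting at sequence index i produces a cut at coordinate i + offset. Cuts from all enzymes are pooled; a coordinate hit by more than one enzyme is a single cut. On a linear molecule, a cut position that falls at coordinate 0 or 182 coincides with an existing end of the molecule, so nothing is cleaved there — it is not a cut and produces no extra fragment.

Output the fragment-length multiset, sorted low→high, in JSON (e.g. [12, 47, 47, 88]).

[4,4,5,6,7,7,7,7,7,8,9,9,10,10,10,10,11,11,12,13,15]

Scan for sites:
  VbrX CTCGAAG/5: at [2, 13, 20, 32, 50, 60, 70, 84, 128, 135, 170] ⇒ [7, 18, 25, 37, 55, 65, 75, 89, 133, 140, 175]
  KluV TGAA/3: at [39, 43, 78, 99, 106, 110, 119, 147, 157] ⇒ [42, 46, 81, 102, 109, 113, 122, 150, 160]

Pooled cuts: [7, 18, 25, 37, 42, 46, 55, 65, 75, 81, 89, 102, 109, 113, 122, 133, 140, 150, 160, 175]

Fragment lengths:
  [0,7): 7 bp
  [7,18): 11 bp
  [18,25): 7 bp
  [25,37): 12 bp
  [37,42): 5 bp
  [42,46): 4 bp
  [46,55): 9 bp
  [55,65): 10 bp
  [65,75): 10 bp
  [75,81): 6 bp
  [81,89): 8 bp
  [89,102): 13 bp
  [102,109): 7 bp
  [109,113): 4 bp
  [113,122): 9 bp
  [122,133): 11 bp
  [133,140): 7 bp
  [140,150): 10 bp
  [150,160): 10 bp
  [160,175): 15 bp
  [175,182): 7 bp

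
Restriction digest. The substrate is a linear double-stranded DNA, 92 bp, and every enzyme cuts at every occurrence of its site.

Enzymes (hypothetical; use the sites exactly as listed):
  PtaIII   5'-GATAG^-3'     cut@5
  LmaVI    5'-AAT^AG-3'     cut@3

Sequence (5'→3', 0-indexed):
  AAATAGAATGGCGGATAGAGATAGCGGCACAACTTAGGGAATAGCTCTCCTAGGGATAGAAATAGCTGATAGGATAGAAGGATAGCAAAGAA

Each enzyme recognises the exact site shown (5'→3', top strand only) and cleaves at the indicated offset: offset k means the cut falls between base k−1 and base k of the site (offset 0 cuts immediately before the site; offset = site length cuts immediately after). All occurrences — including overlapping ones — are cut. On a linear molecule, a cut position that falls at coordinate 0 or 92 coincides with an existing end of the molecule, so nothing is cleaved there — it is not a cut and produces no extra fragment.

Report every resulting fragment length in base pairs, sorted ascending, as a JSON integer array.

[4,4,5,6,7,8,9,14,17,18]

Per-enzyme occurrences:
  PtaIII GATAG/5: at [13, 19, 54, 67, 72, 80] ⇒ [18, 24, 59, 72, 77, 85]
  LmaVI AATAG/3: at [1, 39, 60] ⇒ [4, 42, 63]

Pooled cuts: [4, 18, 24, 42, 59, 63, 72, 77, 85]

Fragment lengths:
  [0,4): 4 bp
  [4,18): 14 bp
  [18,24): 6 bp
  [24,42): 18 bp
  [42,59): 17 bp
  [59,63): 4 bp
  [63,72): 9 bp
  [72,77): 5 bp
  [77,85): 8 bp
  [85,92): 7 bp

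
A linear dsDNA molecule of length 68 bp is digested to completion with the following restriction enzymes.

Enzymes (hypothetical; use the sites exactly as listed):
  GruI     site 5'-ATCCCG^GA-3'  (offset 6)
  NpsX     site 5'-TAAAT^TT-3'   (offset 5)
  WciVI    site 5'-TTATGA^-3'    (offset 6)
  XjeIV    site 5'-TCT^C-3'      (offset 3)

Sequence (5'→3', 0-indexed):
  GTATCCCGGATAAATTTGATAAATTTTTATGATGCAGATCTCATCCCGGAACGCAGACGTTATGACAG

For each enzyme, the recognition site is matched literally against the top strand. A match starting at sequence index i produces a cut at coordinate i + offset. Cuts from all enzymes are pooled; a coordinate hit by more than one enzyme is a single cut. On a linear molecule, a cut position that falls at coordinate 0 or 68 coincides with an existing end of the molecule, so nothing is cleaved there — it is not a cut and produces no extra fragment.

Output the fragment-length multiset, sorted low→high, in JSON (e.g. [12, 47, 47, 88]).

[3,7,7,8,8,9,9,17]

Site scan:
  GruI (ATCCCGGA, off=6): starts [2, 42] → cuts [8, 48]
  NpsX (TAAATTT, off=5): starts [10, 19] → cuts [15, 24]
  WciVI (TTATGA, off=6): starts [26, 59] → cuts [32, 65]
  XjeIV (TCTC, off=3): starts [38] → cuts [41]

All cut coordinates (distinct, sorted): [8, 15, 24, 32, 41, 48, 65]

Fragments:
  [0,8): 8 bp
  [8,15): 7 bp
  [15,24): 9 bp
  [24,32): 8 bp
  [32,41): 9 bp
  [41,48): 7 bp
  [48,65): 17 bp
  [65,68): 3 bp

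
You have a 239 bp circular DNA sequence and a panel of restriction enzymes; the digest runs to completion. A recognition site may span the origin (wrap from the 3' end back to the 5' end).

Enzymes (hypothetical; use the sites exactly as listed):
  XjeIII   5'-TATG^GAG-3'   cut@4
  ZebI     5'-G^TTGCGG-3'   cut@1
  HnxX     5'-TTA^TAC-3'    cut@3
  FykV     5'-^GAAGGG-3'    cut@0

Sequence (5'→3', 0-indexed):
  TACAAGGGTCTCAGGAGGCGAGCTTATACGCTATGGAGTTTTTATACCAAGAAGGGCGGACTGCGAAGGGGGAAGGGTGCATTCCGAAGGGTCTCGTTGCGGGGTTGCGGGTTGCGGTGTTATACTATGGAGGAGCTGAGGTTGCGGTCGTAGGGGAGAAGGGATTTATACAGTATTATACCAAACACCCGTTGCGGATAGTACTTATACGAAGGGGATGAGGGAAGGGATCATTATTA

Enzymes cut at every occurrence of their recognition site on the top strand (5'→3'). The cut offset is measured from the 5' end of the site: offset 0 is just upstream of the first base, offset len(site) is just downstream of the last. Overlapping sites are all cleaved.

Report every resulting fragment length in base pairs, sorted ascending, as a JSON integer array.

Scan for sites:
  XjeIII (TATGGAG, off=4): starts [31, 125] → cuts [35, 129]
  ZebI (GTTGCGG, off=1): starts [95, 103, 110, 140, 190] → cuts [96, 104, 111, 141, 191]
  HnxX (TTATAC, off=3): starts [23, 41, 119, 165, 175, 204, 236] → cuts [0, 26, 44, 122, 168, 178, 207]
  FykV (GAAGGG, off=0): starts [50, 64, 71, 85, 157, 210, 223] → cuts [50, 64, 71, 85, 157, 210, 223]

Pooled cuts: [0, 26, 35, 44, 50, 64, 71, 85, 96, 104, 111, 122, 129, 141, 157, 168, 178, 191, 207, 210, 223]

Fragments:
  0→26: 26 bp
  26→35: 9 bp
  35→44: 9 bp
  44→50: 6 bp
  50→64: 14 bp
  64→71: 7 bp
  71→85: 14 bp
  85→96: 11 bp
  96→104: 8 bp
  104→111: 7 bp
  111→122: 11 bp
  122→129: 7 bp
  129→141: 12 bp
  141→157: 16 bp
  157→168: 11 bp
  168→178: 10 bp
  178→191: 13 bp
  191→207: 16 bp
  207→210: 3 bp
  210→223: 13 bp
  223→0 (wrap): 239-223+0 = 16 bp

[3,6,7,7,7,8,9,9,10,11,11,11,12,13,13,14,14,16,16,16,26]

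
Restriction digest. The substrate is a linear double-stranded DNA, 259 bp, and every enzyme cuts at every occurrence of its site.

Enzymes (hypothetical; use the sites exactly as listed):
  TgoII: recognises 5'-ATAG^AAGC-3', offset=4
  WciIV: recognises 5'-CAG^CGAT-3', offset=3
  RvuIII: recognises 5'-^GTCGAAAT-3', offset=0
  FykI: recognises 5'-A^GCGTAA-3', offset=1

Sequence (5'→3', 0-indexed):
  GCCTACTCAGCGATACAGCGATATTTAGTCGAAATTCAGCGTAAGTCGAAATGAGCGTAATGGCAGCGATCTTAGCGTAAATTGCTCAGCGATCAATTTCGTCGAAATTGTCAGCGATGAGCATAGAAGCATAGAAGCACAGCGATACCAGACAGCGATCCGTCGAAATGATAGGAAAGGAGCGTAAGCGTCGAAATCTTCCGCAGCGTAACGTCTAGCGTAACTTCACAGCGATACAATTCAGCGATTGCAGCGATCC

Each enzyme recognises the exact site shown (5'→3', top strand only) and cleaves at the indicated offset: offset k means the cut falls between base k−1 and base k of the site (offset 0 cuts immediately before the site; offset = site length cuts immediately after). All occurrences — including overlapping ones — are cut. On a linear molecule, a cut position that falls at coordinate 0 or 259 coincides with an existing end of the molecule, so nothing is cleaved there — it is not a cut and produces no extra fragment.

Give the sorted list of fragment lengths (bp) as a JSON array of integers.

Scan for sites:
  TgoII ATAGAAGC/4: at [122, 130] ⇒ [126, 134]
  WciIV CAGCGAT/3: at [7, 15, 63, 86, 111, 139, 152, 228, 241, 250] ⇒ [10, 18, 66, 89, 114, 142, 155, 231, 244, 253]
  RvuIII GTCGAAAT/0: at [27, 44, 100, 161, 189] ⇒ [27, 44, 100, 161, 189]
  FykI AGCGTAA/1: at [37, 53, 73, 180, 204, 216] ⇒ [38, 54, 74, 181, 205, 217]

All cut coordinates (distinct, sorted): [10, 18, 27, 38, 44, 54, 66, 74, 89, 100, 114, 126, 134, 142, 155, 161, 181, 189, 205, 217, 231, 244, 253]

Fragment lengths:
  [0,10): 10 bp
  [10,18): 8 bp
  [18,27): 9 bp
  [27,38): 11 bp
  [38,44): 6 bp
  [44,54): 10 bp
  [54,66): 12 bp
  [66,74): 8 bp
  [74,89): 15 bp
  [89,100): 11 bp
  [100,114): 14 bp
  [114,126): 12 bp
  [126,134): 8 bp
  [134,142): 8 bp
  [142,155): 13 bp
  [155,161): 6 bp
  [161,181): 20 bp
  [181,189): 8 bp
  [189,205): 16 bp
  [205,217): 12 bp
  [217,231): 14 bp
  [231,244): 13 bp
  [244,253): 9 bp
  [253,259): 6 bp

[6,6,6,8,8,8,8,8,9,9,10,10,11,11,12,12,12,13,13,14,14,15,16,20]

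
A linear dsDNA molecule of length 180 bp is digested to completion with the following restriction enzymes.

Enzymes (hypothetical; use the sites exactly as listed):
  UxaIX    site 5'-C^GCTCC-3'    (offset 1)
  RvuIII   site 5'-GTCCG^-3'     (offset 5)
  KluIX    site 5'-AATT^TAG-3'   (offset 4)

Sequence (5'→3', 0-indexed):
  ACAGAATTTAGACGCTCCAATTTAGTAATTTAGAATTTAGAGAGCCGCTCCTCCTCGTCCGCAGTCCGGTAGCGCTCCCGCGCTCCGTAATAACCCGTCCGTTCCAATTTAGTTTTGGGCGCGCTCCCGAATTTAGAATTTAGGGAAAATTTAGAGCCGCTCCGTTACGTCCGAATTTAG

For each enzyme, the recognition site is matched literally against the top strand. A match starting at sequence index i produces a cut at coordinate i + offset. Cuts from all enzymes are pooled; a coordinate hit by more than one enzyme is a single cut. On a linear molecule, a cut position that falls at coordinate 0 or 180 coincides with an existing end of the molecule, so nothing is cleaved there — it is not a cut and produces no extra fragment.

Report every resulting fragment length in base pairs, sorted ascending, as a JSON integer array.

[3,4,5,5,7,7,7,7,8,8,8,8,9,9,11,11,13,15,15,20]

Scan for sites:
  UxaIX CGCTCC/1: at [12, 45, 72, 80, 121, 157] ⇒ [13, 46, 73, 81, 122, 158]
  RvuIII GTCCG/5: at [56, 63, 96, 168] ⇒ [61, 68, 101, 173]
  KluIX AATTTAG/4: at [4, 18, 26, 33, 105, 129, 136, 147, 173] ⇒ [8, 22, 30, 37, 109, 133, 140, 151, 177]

All cut coordinates (distinct, sorted): [8, 13, 22, 30, 37, 46, 61, 68, 73, 81, 101, 109, 122, 133, 140, 151, 158, 173, 177]

Fragment lengths:
  [0,8): 8 bp
  [8,13): 5 bp
  [13,22): 9 bp
  [22,30): 8 bp
  [30,37): 7 bp
  [37,46): 9 bp
  [46,61): 15 bp
  [61,68): 7 bp
  [68,73): 5 bp
  [73,81): 8 bp
  [81,101): 20 bp
  [101,109): 8 bp
  [109,122): 13 bp
  [122,133): 11 bp
  [133,140): 7 bp
  [140,151): 11 bp
  [151,158): 7 bp
  [158,173): 15 bp
  [173,177): 4 bp
  [177,180): 3 bp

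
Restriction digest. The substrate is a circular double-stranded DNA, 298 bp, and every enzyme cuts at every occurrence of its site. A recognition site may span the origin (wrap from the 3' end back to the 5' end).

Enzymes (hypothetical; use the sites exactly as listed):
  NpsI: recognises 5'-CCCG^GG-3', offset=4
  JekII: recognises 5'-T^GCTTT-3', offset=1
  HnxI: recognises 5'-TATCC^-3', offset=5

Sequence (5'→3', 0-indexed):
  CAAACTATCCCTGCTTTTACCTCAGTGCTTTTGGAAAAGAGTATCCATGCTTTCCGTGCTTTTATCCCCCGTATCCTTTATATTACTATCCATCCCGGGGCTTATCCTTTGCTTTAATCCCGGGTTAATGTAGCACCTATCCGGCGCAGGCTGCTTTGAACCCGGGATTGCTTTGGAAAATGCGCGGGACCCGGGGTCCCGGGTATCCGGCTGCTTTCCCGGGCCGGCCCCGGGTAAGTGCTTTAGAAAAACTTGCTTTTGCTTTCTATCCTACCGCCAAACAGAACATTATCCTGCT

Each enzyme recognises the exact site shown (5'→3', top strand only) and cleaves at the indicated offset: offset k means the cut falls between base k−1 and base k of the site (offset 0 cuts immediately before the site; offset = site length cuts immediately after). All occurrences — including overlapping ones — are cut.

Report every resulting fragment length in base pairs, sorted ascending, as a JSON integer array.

Scan for sites:
  NpsI CCCGGG/4: at [93, 118, 160, 189, 197, 217, 228] ⇒ [97, 122, 164, 193, 201, 221, 232]
  JekII TGCTTT/1: at [11, 25, 47, 56, 109, 151, 168, 211, 238, 253, 259] ⇒ [12, 26, 48, 57, 110, 152, 169, 212, 239, 254, 260]
  HnxI TATCC/5: at [5, 41, 62, 71, 86, 102, 137, 203, 266, 289] ⇒ [10, 46, 67, 76, 91, 107, 142, 208, 271, 294]

All cut coordinates (distinct, sorted): [10, 12, 26, 46, 48, 57, 67, 76, 91, 97, 107, 110, 122, 142, 152, 164, 169, 193, 201, 208, 212, 221, 232, 239, 254, 260, 271, 294]

Fragments:
  10→12: 2 bp
  12→26: 14 bp
  26→46: 20 bp
  46→48: 2 bp
  48→57: 9 bp
  57→67: 10 bp
  67→76: 9 bp
  76→91: 15 bp
  91→97: 6 bp
  97→107: 10 bp
  107→110: 3 bp
  110→122: 12 bp
  122→142: 20 bp
  142→152: 10 bp
  152→164: 12 bp
  164→169: 5 bp
  169→193: 24 bp
  193→201: 8 bp
  201→208: 7 bp
  208→212: 4 bp
  212→221: 9 bp
  221→232: 11 bp
  232→239: 7 bp
  239→254: 15 bp
  254→260: 6 bp
  260→271: 11 bp
  271→294: 23 bp
  294→10 (wrap): 298-294+10 = 14 bp

[2,2,3,4,5,6,6,7,7,8,9,9,9,10,10,10,11,11,12,12,14,14,15,15,20,20,23,24]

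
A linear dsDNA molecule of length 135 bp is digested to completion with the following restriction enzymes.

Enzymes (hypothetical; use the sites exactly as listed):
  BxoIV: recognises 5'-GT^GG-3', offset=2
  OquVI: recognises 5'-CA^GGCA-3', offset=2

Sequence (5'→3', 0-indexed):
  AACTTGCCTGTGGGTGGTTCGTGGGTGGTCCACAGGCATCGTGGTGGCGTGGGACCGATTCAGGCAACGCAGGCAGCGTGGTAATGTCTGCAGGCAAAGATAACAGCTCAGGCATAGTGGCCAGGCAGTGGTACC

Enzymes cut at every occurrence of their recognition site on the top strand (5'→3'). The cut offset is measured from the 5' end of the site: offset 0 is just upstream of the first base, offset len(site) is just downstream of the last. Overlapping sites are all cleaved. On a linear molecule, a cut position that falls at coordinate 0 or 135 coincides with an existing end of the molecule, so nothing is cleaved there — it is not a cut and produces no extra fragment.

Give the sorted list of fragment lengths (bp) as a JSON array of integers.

[3,4,4,5,5,6,6,7,8,8,8,8,9,11,12,13,18]

Per-enzyme occurrences:
  BxoIV GTGG/2: at [9, 13, 20, 24, 40, 43, 48, 77, 116, 127] ⇒ [11, 15, 22, 26, 42, 45, 50, 79, 118, 129]
  OquVI CAGGCA/2: at [32, 60, 69, 90, 108, 121] ⇒ [34, 62, 71, 92, 110, 123]

All cut coordinates (distinct, sorted): [11, 15, 22, 26, 34, 42, 45, 50, 62, 71, 79, 92, 110, 118, 123, 129]

Fragments:
  [0,11): 11 bp
  [11,15): 4 bp
  [15,22): 7 bp
  [22,26): 4 bp
  [26,34): 8 bp
  [34,42): 8 bp
  [42,45): 3 bp
  [45,50): 5 bp
  [50,62): 12 bp
  [62,71): 9 bp
  [71,79): 8 bp
  [79,92): 13 bp
  [92,110): 18 bp
  [110,118): 8 bp
  [118,123): 5 bp
  [123,129): 6 bp
  [129,135): 6 bp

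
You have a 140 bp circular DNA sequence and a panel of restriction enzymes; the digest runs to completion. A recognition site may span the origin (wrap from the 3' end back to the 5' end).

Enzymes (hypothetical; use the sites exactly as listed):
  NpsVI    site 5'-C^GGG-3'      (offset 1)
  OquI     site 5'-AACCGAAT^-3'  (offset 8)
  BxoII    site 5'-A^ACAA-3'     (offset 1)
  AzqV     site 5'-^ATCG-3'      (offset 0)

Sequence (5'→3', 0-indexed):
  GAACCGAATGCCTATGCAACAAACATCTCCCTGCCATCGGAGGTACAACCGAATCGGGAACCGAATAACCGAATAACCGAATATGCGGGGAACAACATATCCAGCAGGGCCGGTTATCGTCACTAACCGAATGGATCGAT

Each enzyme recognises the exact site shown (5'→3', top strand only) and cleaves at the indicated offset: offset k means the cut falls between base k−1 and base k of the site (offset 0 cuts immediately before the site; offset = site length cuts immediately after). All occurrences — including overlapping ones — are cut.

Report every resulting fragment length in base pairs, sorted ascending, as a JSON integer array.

Per-enzyme occurrences:
  NpsVI CGGG/1: at [54, 85] ⇒ [55, 86]
  OquI AACCGAAT/8: at [1, 46, 58, 66, 74, 124] ⇒ [9, 54, 66, 74, 82, 132]
  BxoII AACAA/1: at [17, 90] ⇒ [18, 91]
  AzqV ATCG/0: at [35, 52, 115, 134] ⇒ [35, 52, 115, 134]

Pooled cuts: [9, 18, 35, 52, 54, 55, 66, 74, 82, 86, 91, 115, 132, 134]

Fragment lengths:
  9→18: 9 bp
  18→35: 17 bp
  35→52: 17 bp
  52→54: 2 bp
  54→55: 1 bp
  55→66: 11 bp
  66→74: 8 bp
  74→82: 8 bp
  82→86: 4 bp
  86→91: 5 bp
  91→115: 24 bp
  115→132: 17 bp
  132→134: 2 bp
  134→9 (wrap): 140-134+9 = 15 bp

[1,2,2,4,5,8,8,9,11,15,17,17,17,24]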